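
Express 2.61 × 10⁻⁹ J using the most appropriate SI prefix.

= 2.61 × 10⁻⁹ J; 10⁻⁹ is nano.

2.61 nJ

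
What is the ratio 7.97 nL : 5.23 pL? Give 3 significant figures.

1520

(7.97e-9) / (5.23e-12) = 1.524e3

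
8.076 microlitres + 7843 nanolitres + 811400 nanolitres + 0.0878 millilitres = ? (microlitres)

915.119 microlitres

In microlitres:
  8.076 microlitres → 8.076
  7843 nanolitres = 7843 × 10^-3 microlitres = 7.843
  811400 nanolitres = 811400 × 10^-3 microlitres = 811.4
  0.0878 millilitres = 0.0878 × 10^3 microlitres = 87.8
Sum: 8.076 + 7.843 + 811.4 + 87.8 = 915.119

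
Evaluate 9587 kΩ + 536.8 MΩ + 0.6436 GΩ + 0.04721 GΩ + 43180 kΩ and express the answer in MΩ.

1280.377 MΩ

In MΩ:
  9587 kΩ = 9587 × 10^-3 MΩ = 9.587
  536.8 MΩ → 536.8
  0.6436 GΩ = 0.6436 × 10^3 MΩ = 643.6
  0.04721 GΩ = 0.04721 × 10^3 MΩ = 47.21
  43180 kΩ = 43180 × 10^-3 MΩ = 43.18
Sum: 9.587 + 536.8 + 643.6 + 47.21 + 43.18 = 1280.377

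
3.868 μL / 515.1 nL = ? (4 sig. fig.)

7.509

(3.868 × 10⁻⁶) / (515.1 × 10⁻⁹) = 0.0075092 × 10³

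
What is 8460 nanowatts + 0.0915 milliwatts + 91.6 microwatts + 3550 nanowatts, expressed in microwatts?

195.11 microwatts

In microwatts:
  8460 nanowatts = 8460e-3 microwatts = 8.46
  0.0915 milliwatts = 0.0915e3 microwatts = 91.5
  91.6 microwatts → 91.6
  3550 nanowatts = 3550e-3 microwatts = 3.55
Sum: 8.46 + 91.5 + 91.6 + 3.55 = 195.11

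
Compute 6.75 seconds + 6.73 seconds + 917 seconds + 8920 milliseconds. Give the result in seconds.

939.4 seconds

In seconds:
  6.75 seconds → 6.75
  6.73 seconds → 6.73
  917 seconds → 917
  8920 milliseconds = 8920 × 10⁻³ seconds = 8.92
Sum: 6.75 + 6.73 + 917 + 8.92 = 939.4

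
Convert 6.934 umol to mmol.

micro = 10⁻⁶, milli = 10⁻³; factor is 10⁻³.
6.934 × 10⁻³ = 0.006934

0.006934 mmol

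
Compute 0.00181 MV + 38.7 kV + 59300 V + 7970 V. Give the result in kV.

107.78 kV

In kV:
  0.00181 MV = 0.00181 × 10^3 kV = 1.81
  38.7 kV → 38.7
  59300 V = 59300 × 10^-3 kV = 59.3
  7970 V = 7970 × 10^-3 kV = 7.97
Sum: 1.81 + 38.7 + 59.3 + 7.97 = 107.78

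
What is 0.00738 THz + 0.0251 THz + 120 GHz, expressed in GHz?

In GHz:
  0.00738 THz = 0.00738 × 10^3 GHz = 7.38
  0.0251 THz = 0.0251 × 10^3 GHz = 25.1
  120 GHz → 120
Sum: 7.38 + 25.1 + 120 = 152.48

152.48 GHz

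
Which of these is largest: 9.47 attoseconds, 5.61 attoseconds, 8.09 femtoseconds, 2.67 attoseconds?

8.09 femtoseconds

9.47 attoseconds = 0.00000000000000000947 seconds
5.61 attoseconds = 0.00000000000000000561 seconds
8.09 femtoseconds = 0.00000000000000809 seconds
2.67 attoseconds = 0.00000000000000000267 seconds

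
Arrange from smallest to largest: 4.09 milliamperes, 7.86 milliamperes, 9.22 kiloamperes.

4.09 milliamperes < 7.86 milliamperes < 9.22 kiloamperes

4.09 milliamperes = 0.00409 amperes
7.86 milliamperes = 0.00786 amperes
9.22 kiloamperes = 9220 amperes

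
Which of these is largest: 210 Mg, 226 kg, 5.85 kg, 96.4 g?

210 Mg = 210000000 g
226 kg = 226000 g
5.85 kg = 5850 g
96.4 g = 96.4 g

210 Mg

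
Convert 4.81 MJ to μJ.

4810000000000 μJ

mega = 1e6, micro = 1e-6; factor is 1e12.
4.81 × 1e12 = 4810000000000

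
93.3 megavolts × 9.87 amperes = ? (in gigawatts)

93.3 × 10^6 × 9.87 = 920.871 × 10^6 W

0.920871 gigawatts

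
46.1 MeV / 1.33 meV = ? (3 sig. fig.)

(46.1 × 10^6) / (1.33 × 10^-3) = 34.66 × 10^9

34700000000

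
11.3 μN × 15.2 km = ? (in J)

11.3 × 10⁻⁶ × 15.2 × 10³ = 171.76 × 10⁻³ J

0.17176 J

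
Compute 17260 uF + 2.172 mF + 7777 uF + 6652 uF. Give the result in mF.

In mF:
  17260 uF = 17260e-3 mF = 17.26
  2.172 mF → 2.172
  7777 uF = 7777e-3 mF = 7.777
  6652 uF = 6652e-3 mF = 6.652
Sum: 17.26 + 2.172 + 7.777 + 6.652 = 33.861

33.861 mF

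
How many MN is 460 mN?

0.00000046 MN

milli = 10^-3, mega = 10^6; factor is 10^-9.
460 × 10^-9 = 0.00000046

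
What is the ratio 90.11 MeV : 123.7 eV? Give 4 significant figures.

(90.11e6) / (123.7) = 0.72846e6

728500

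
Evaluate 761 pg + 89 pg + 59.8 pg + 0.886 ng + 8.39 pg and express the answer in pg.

1804.19 pg

In pg:
  761 pg → 761
  89 pg → 89
  59.8 pg → 59.8
  0.886 ng = 0.886 × 10³ pg = 886
  8.39 pg → 8.39
Sum: 761 + 89 + 59.8 + 886 + 8.39 = 1804.19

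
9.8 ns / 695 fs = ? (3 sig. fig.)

14100

(9.8 × 10⁻⁹) / (695 × 10⁻¹⁵) = 0.0141 × 10⁶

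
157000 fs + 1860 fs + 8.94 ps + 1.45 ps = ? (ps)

In ps:
  157000 fs = 157000e-3 ps = 157
  1860 fs = 1860e-3 ps = 1.86
  8.94 ps → 8.94
  1.45 ps → 1.45
Sum: 157 + 1.86 + 8.94 + 1.45 = 169.25

169.25 ps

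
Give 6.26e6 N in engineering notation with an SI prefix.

6.26 MN

= 6.26e6 N; 1e6 is mega.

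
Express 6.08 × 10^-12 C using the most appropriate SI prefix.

6.08 pC

= 6.08 × 10^-12 C; 10^-12 is pico.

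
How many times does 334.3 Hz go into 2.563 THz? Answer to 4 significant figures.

7667000000

(2.563 × 10^12) / (334.3) = 0.0076668 × 10^12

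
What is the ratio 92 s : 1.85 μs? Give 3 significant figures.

49700000

(92) / (1.85 × 10^-6) = 49.73 × 10^6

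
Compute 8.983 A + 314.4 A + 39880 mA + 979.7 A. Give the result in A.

1342.963 A

In A:
  8.983 A → 8.983
  314.4 A → 314.4
  39880 mA = 39880 × 10⁻³ A = 39.88
  979.7 A → 979.7
Sum: 8.983 + 314.4 + 39.88 + 979.7 = 1342.963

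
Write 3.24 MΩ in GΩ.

mega = 10⁶, giga = 10⁹; factor is 10⁻³.
3.24 × 10⁻³ = 0.00324

0.00324 GΩ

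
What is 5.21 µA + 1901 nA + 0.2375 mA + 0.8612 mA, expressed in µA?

In µA:
  5.21 µA → 5.21
  1901 nA = 1901e-3 µA = 1.901
  0.2375 mA = 0.2375e3 µA = 237.5
  0.8612 mA = 0.8612e3 µA = 861.2
Sum: 5.21 + 1.901 + 237.5 + 861.2 = 1105.811

1105.811 µA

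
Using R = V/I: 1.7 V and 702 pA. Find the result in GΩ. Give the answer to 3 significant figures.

(1.7) / (702 × 10⁻¹²) = 0.0024217 × 10¹² Ω

2.42 GΩ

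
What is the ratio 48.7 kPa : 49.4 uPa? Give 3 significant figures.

986000000

(48.7 × 10³) / (49.4 × 10⁻⁶) = 0.9858 × 10⁹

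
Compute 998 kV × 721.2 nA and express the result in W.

998 × 10³ × 721.2 × 10⁻⁹ = 719757.6 × 10⁻⁶ W

0.7197576 W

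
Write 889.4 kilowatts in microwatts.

kilo = 1e3, micro = 1e-6; factor is 1e9.
889.4 × 1e9 = 889400000000

889400000000 microwatts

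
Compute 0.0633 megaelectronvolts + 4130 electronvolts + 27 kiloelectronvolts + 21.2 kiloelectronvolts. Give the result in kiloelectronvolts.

In kiloelectronvolts:
  0.0633 megaelectronvolts = 0.0633e3 kiloelectronvolts = 63.3
  4130 electronvolts = 4130e-3 kiloelectronvolts = 4.13
  27 kiloelectronvolts → 27
  21.2 kiloelectronvolts → 21.2
Sum: 63.3 + 4.13 + 27 + 21.2 = 115.63

115.63 kiloelectronvolts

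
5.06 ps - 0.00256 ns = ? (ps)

2.5 ps

In ps:
  5.06 ps → 5.06
  0.00256 ns = 0.00256 × 10^3 ps = 2.56
Difference: 5.06 - 2.56 = 2.5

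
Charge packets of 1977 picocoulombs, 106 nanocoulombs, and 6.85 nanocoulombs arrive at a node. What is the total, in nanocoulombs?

114.827 nanocoulombs

In nanocoulombs:
  1977 picocoulombs = 1977e-3 nanocoulombs = 1.977
  106 nanocoulombs → 106
  6.85 nanocoulombs → 6.85
Sum: 1.977 + 106 + 6.85 = 114.827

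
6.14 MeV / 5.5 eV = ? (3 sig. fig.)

(6.14 × 10⁶) / (5.5) = 1.116 × 10⁶

1120000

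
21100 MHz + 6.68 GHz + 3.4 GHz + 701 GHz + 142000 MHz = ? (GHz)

874.18 GHz

In GHz:
  21100 MHz = 21100 × 10⁻³ GHz = 21.1
  6.68 GHz → 6.68
  3.4 GHz → 3.4
  701 GHz → 701
  142000 MHz = 142000 × 10⁻³ GHz = 142
Sum: 21.1 + 6.68 + 3.4 + 701 + 142 = 874.18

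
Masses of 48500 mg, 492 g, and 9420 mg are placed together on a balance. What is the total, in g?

549.92 g

In g:
  48500 mg = 48500 × 10⁻³ g = 48.5
  492 g → 492
  9420 mg = 9420 × 10⁻³ g = 9.42
Sum: 48.5 + 492 + 9.42 = 549.92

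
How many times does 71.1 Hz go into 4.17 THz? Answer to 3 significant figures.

(4.17 × 10¹²) / (71.1) = 0.05865 × 10¹²

58600000000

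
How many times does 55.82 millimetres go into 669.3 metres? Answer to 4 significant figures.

(669.3) / (55.82 × 10^-3) = 11.99 × 10^3

11990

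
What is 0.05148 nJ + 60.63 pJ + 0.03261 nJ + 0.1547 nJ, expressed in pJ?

299.42 pJ

In pJ:
  0.05148 nJ = 0.05148 × 10³ pJ = 51.48
  60.63 pJ → 60.63
  0.03261 nJ = 0.03261 × 10³ pJ = 32.61
  0.1547 nJ = 0.1547 × 10³ pJ = 154.7
Sum: 51.48 + 60.63 + 32.61 + 154.7 = 299.42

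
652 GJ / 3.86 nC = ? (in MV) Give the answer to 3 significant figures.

(652e9) / (3.86e-9) = 168.91e18 V

169000000000000 MV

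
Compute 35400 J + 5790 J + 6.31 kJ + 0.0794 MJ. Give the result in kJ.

126.9 kJ

In kJ:
  35400 J = 35400 × 10^-3 kJ = 35.4
  5790 J = 5790 × 10^-3 kJ = 5.79
  6.31 kJ → 6.31
  0.0794 MJ = 0.0794 × 10^3 kJ = 79.4
Sum: 35.4 + 5.79 + 6.31 + 79.4 = 126.9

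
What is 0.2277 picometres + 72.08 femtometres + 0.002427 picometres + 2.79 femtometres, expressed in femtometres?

In femtometres:
  0.2277 picometres = 0.2277 × 10^3 femtometres = 227.7
  72.08 femtometres → 72.08
  0.002427 picometres = 0.002427 × 10^3 femtometres = 2.427
  2.79 femtometres → 2.79
Sum: 227.7 + 72.08 + 2.427 + 2.79 = 304.997

304.997 femtometres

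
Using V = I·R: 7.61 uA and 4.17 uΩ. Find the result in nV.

0.0317337 nV

7.61 × 10⁻⁶ × 4.17 × 10⁻⁶ = 31.7337 × 10⁻¹² V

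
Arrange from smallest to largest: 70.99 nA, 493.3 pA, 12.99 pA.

12.99 pA < 493.3 pA < 70.99 nA

70.99 nA = 0.00000007099 A
493.3 pA = 0.0000000004933 A
12.99 pA = 0.00000000001299 A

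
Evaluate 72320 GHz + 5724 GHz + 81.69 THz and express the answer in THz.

159.734 THz

In THz:
  72320 GHz = 72320 × 10⁻³ THz = 72.32
  5724 GHz = 5724 × 10⁻³ THz = 5.724
  81.69 THz → 81.69
Sum: 72.32 + 5.724 + 81.69 = 159.734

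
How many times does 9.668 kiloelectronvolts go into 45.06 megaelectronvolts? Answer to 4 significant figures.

(45.06e6) / (9.668e3) = 4.6607e3

4661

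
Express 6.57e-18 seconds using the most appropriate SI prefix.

6.57 attoseconds

= 6.57e-18 seconds; 1e-18 is atto.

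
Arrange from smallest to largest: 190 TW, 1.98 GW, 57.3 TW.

190 TW = 190000000000000 W
1.98 GW = 1980000000 W
57.3 TW = 57300000000000 W

1.98 GW < 57.3 TW < 190 TW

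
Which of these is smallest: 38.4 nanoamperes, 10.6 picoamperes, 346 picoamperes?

38.4 nanoamperes = 0.0000000384 amperes
10.6 picoamperes = 0.0000000000106 amperes
346 picoamperes = 0.000000000346 amperes

10.6 picoamperes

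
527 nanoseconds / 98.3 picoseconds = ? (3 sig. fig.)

(527e-9) / (98.3e-12) = 5.361e3

5360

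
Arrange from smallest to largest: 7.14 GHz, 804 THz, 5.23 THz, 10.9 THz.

7.14 GHz = 7140000000 Hz
804 THz = 804000000000000 Hz
5.23 THz = 5230000000000 Hz
10.9 THz = 10900000000000 Hz

7.14 GHz < 5.23 THz < 10.9 THz < 804 THz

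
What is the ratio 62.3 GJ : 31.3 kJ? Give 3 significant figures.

1990000

(62.3e9) / (31.3e3) = 1.99e6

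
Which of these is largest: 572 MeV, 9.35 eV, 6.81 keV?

572 MeV = 572000000 eV
9.35 eV = 9.35 eV
6.81 keV = 6810 eV

572 MeV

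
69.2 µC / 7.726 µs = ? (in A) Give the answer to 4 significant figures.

8.957 A

(69.2e-6) / (7.726e-6) = 8.95677 A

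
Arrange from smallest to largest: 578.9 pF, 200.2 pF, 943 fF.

578.9 pF = 0.0000000005789 F
200.2 pF = 0.0000000002002 F
943 fF = 0.000000000000943 F

943 fF < 200.2 pF < 578.9 pF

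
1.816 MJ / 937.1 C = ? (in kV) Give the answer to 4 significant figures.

1.938 kV

(1.816 × 10^6) / (937.1) = 0.00193789 × 10^6 V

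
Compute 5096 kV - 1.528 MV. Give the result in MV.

3.568 MV

In MV:
  5096 kV = 5096 × 10⁻³ MV = 5.096
  1.528 MV → 1.528
Difference: 5.096 - 1.528 = 3.568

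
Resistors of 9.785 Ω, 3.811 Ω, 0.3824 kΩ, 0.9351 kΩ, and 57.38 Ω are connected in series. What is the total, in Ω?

In Ω:
  9.785 Ω → 9.785
  3.811 Ω → 3.811
  0.3824 kΩ = 0.3824 × 10^3 Ω = 382.4
  0.9351 kΩ = 0.9351 × 10^3 Ω = 935.1
  57.38 Ω → 57.38
Sum: 9.785 + 3.811 + 382.4 + 935.1 + 57.38 = 1388.476

1388.476 Ω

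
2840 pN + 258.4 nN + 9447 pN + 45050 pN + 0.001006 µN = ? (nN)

316.743 nN

In nN:
  2840 pN = 2840 × 10⁻³ nN = 2.84
  258.4 nN → 258.4
  9447 pN = 9447 × 10⁻³ nN = 9.447
  45050 pN = 45050 × 10⁻³ nN = 45.05
  0.001006 µN = 0.001006 × 10³ nN = 1.006
Sum: 2.84 + 258.4 + 9.447 + 45.05 + 1.006 = 316.743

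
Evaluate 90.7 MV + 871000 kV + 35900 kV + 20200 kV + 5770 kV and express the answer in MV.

In MV:
  90.7 MV → 90.7
  871000 kV = 871000 × 10^-3 MV = 871
  35900 kV = 35900 × 10^-3 MV = 35.9
  20200 kV = 20200 × 10^-3 MV = 20.2
  5770 kV = 5770 × 10^-3 MV = 5.77
Sum: 90.7 + 871 + 35.9 + 20.2 + 5.77 = 1023.57

1023.57 MV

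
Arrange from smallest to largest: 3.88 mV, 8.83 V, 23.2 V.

3.88 mV < 8.83 V < 23.2 V

3.88 mV = 0.00388 V
8.83 V = 8.83 V
23.2 V = 23.2 V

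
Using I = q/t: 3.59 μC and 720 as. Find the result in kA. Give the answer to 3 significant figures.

(3.59e-6) / (720e-18) = 0.0049861e12 A

4990000 kA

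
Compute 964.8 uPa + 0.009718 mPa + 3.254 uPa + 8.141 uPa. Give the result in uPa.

In uPa:
  964.8 uPa → 964.8
  0.009718 mPa = 0.009718 × 10^3 uPa = 9.718
  3.254 uPa → 3.254
  8.141 uPa → 8.141
Sum: 964.8 + 9.718 + 3.254 + 8.141 = 985.913

985.913 uPa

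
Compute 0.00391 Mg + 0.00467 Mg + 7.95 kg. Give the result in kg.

In kg:
  0.00391 Mg = 0.00391 × 10³ kg = 3.91
  0.00467 Mg = 0.00467 × 10³ kg = 4.67
  7.95 kg → 7.95
Sum: 3.91 + 4.67 + 7.95 = 16.53

16.53 kg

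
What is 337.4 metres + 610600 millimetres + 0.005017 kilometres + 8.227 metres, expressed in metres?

961.244 metres

In metres:
  337.4 metres → 337.4
  610600 millimetres = 610600e-3 metres = 610.6
  0.005017 kilometres = 0.005017e3 metres = 5.017
  8.227 metres → 8.227
Sum: 337.4 + 610.6 + 5.017 + 8.227 = 961.244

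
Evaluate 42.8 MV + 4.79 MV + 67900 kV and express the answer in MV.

115.49 MV

In MV:
  42.8 MV → 42.8
  4.79 MV → 4.79
  67900 kV = 67900 × 10⁻³ MV = 67.9
Sum: 42.8 + 4.79 + 67.9 = 115.49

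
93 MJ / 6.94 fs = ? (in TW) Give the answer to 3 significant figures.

(93e6) / (6.94e-15) = 13.401e21 W

13400000000 TW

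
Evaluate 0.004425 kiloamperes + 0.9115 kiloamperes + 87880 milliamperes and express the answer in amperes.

1003.805 amperes

In amperes:
  0.004425 kiloamperes = 0.004425e3 amperes = 4.425
  0.9115 kiloamperes = 0.9115e3 amperes = 911.5
  87880 milliamperes = 87880e-3 amperes = 87.88
Sum: 4.425 + 911.5 + 87.88 = 1003.805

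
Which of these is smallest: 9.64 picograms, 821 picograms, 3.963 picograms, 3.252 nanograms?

3.963 picograms

9.64 picograms = 0.00000000000964 grams
821 picograms = 0.000000000821 grams
3.963 picograms = 0.000000000003963 grams
3.252 nanograms = 0.000000003252 grams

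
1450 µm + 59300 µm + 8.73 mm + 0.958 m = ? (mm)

1027.48 mm

In mm:
  1450 µm = 1450 × 10⁻³ mm = 1.45
  59300 µm = 59300 × 10⁻³ mm = 59.3
  8.73 mm → 8.73
  0.958 m = 0.958 × 10³ mm = 958
Sum: 1.45 + 59.3 + 8.73 + 958 = 1027.48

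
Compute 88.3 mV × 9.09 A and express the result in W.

0.802647 W

88.3 × 10^-3 × 9.09 = 802.647 × 10^-3 W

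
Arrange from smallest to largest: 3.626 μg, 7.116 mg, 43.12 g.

3.626 μg < 7.116 mg < 43.12 g

3.626 μg = 0.000003626 g
7.116 mg = 0.007116 g
43.12 g = 43.12 g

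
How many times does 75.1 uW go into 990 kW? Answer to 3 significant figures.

(990e3) / (75.1e-6) = 13.18e9

13200000000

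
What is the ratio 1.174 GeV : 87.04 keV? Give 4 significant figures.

(1.174e9) / (87.04e3) = 0.013488e6

13490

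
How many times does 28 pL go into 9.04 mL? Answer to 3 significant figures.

323000000

(9.04 × 10^-3) / (28 × 10^-12) = 0.3229 × 10^9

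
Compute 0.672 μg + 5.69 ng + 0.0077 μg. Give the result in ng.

685.39 ng

In ng:
  0.672 μg = 0.672 × 10^3 ng = 672
  5.69 ng → 5.69
  0.0077 μg = 0.0077 × 10^3 ng = 7.7
Sum: 672 + 5.69 + 7.7 = 685.39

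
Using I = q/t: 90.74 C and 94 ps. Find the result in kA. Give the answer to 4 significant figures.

965300000 kA

(90.74) / (94e-12) = 0.965319e12 A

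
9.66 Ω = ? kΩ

(no prefix) = 1e0, kilo = 1e3; factor is 1e-3.
9.66 × 1e-3 = 0.00966

0.00966 kΩ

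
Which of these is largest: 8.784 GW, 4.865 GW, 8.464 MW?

8.784 GW

8.784 GW = 8784000000 W
4.865 GW = 4865000000 W
8.464 MW = 8464000 W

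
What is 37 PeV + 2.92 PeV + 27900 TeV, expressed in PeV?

In PeV:
  37 PeV → 37
  2.92 PeV → 2.92
  27900 TeV = 27900 × 10⁻³ PeV = 27.9
Sum: 37 + 2.92 + 27.9 = 67.82

67.82 PeV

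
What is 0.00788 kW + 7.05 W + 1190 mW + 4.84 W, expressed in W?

20.96 W

In W:
  0.00788 kW = 0.00788 × 10³ W = 7.88
  7.05 W → 7.05
  1190 mW = 1190 × 10⁻³ W = 1.19
  4.84 W → 4.84
Sum: 7.88 + 7.05 + 1.19 + 4.84 = 20.96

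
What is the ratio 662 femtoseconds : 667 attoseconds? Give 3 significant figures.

(662e-15) / (667e-18) = 0.9925e3

993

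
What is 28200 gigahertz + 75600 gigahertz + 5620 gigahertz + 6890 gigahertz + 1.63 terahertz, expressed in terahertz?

117.94 terahertz

In terahertz:
  28200 gigahertz = 28200 × 10⁻³ terahertz = 28.2
  75600 gigahertz = 75600 × 10⁻³ terahertz = 75.6
  5620 gigahertz = 5620 × 10⁻³ terahertz = 5.62
  6890 gigahertz = 6890 × 10⁻³ terahertz = 6.89
  1.63 terahertz → 1.63
Sum: 28.2 + 75.6 + 5.62 + 6.89 + 1.63 = 117.94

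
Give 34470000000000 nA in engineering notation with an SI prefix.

= 34.47 × 10^3 A; 10^3 is kilo.

34.47 kA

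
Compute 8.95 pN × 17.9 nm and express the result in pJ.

8.95 × 10^-12 × 17.9 × 10^-9 = 160.205 × 10^-21 J

0.000000160205 pJ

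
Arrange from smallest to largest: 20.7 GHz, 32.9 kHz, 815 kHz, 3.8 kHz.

20.7 GHz = 20700000000 Hz
32.9 kHz = 32900 Hz
815 kHz = 815000 Hz
3.8 kHz = 3800 Hz

3.8 kHz < 32.9 kHz < 815 kHz < 20.7 GHz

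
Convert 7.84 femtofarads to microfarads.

femto = 1e-15, micro = 1e-6; factor is 1e-9.
7.84 × 1e-9 = 0.00000000784

0.00000000784 microfarads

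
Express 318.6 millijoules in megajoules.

milli = 10^-3, mega = 10^6; factor is 10^-9.
318.6 × 10^-9 = 0.0000003186

0.0000003186 megajoules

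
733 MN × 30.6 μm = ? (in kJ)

733e6 × 30.6e-6 = 22429.8 J

22.4298 kJ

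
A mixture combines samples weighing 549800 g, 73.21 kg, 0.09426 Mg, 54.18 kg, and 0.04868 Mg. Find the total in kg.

In kg:
  549800 g = 549800 × 10^-3 kg = 549.8
  73.21 kg → 73.21
  0.09426 Mg = 0.09426 × 10^3 kg = 94.26
  54.18 kg → 54.18
  0.04868 Mg = 0.04868 × 10^3 kg = 48.68
Sum: 549.8 + 73.21 + 94.26 + 54.18 + 48.68 = 820.13

820.13 kg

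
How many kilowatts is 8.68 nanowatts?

0.00000000000868 kilowatts

nano = 10⁻⁹, kilo = 10³; factor is 10⁻¹².
8.68 × 10⁻¹² = 0.00000000000868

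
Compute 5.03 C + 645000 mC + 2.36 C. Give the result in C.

In C:
  5.03 C → 5.03
  645000 mC = 645000e-3 C = 645
  2.36 C → 2.36
Sum: 5.03 + 645 + 2.36 = 652.39

652.39 C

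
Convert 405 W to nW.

(no prefix) = 10⁰, nano = 10⁻⁹; factor is 10⁹.
405 × 10⁹ = 405000000000

405000000000 nW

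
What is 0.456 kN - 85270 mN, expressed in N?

370.73 N

In N:
  0.456 kN = 0.456 × 10³ N = 456
  85270 mN = 85270 × 10⁻³ N = 85.27
Difference: 456 - 85.27 = 370.73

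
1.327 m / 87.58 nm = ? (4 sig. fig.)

15150000

(1.327) / (87.58 × 10^-9) = 0.015152 × 10^9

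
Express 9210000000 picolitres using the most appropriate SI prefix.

= 9.21 × 10⁻³ litres; 10⁻³ is milli.

9.21 millilitres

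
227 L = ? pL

(no prefix) = 10^0, pico = 10^-12; factor is 10^12.
227 × 10^12 = 227000000000000

227000000000000 pL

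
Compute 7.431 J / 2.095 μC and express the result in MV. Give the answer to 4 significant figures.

(7.431) / (2.095e-6) = 3.54702e6 V

3.547 MV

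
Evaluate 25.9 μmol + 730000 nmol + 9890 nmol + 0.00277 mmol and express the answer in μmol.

768.56 μmol

In μmol:
  25.9 μmol → 25.9
  730000 nmol = 730000 × 10^-3 μmol = 730
  9890 nmol = 9890 × 10^-3 μmol = 9.89
  0.00277 mmol = 0.00277 × 10^3 μmol = 2.77
Sum: 25.9 + 730 + 9.89 + 2.77 = 768.56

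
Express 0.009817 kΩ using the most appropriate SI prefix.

9.817 Ω

= 9.817 Ω; mantissa already in [1, 1000).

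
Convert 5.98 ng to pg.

nano = 10⁻⁹, pico = 10⁻¹²; factor is 10³.
5.98 × 10³ = 5980

5980 pg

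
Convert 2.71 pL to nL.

0.00271 nL

pico = 10^-12, nano = 10^-9; factor is 10^-3.
2.71 × 10^-3 = 0.00271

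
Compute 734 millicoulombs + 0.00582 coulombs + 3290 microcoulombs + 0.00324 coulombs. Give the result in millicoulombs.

746.35 millicoulombs

In millicoulombs:
  734 millicoulombs → 734
  0.00582 coulombs = 0.00582 × 10³ millicoulombs = 5.82
  3290 microcoulombs = 3290 × 10⁻³ millicoulombs = 3.29
  0.00324 coulombs = 0.00324 × 10³ millicoulombs = 3.24
Sum: 734 + 5.82 + 3.29 + 3.24 = 746.35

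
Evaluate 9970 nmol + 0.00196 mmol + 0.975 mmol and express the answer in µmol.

986.93 µmol

In µmol:
  9970 nmol = 9970e-3 µmol = 9.97
  0.00196 mmol = 0.00196e3 µmol = 1.96
  0.975 mmol = 0.975e3 µmol = 975
Sum: 9.97 + 1.96 + 975 = 986.93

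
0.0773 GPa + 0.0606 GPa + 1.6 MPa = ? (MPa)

139.5 MPa

In MPa:
  0.0773 GPa = 0.0773 × 10³ MPa = 77.3
  0.0606 GPa = 0.0606 × 10³ MPa = 60.6
  1.6 MPa → 1.6
Sum: 77.3 + 60.6 + 1.6 = 139.5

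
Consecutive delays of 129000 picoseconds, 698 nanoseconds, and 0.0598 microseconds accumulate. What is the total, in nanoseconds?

In nanoseconds:
  129000 picoseconds = 129000 × 10⁻³ nanoseconds = 129
  698 nanoseconds → 698
  0.0598 microseconds = 0.0598 × 10³ nanoseconds = 59.8
Sum: 129 + 698 + 59.8 = 886.8

886.8 nanoseconds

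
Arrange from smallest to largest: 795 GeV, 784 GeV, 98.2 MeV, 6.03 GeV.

795 GeV = 795000000000 eV
784 GeV = 784000000000 eV
98.2 MeV = 98200000 eV
6.03 GeV = 6030000000 eV

98.2 MeV < 6.03 GeV < 784 GeV < 795 GeV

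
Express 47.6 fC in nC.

femto = 10⁻¹⁵, nano = 10⁻⁹; factor is 10⁻⁶.
47.6 × 10⁻⁶ = 0.0000476

0.0000476 nC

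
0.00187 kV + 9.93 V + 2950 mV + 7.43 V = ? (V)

In V:
  0.00187 kV = 0.00187e3 V = 1.87
  9.93 V → 9.93
  2950 mV = 2950e-3 V = 2.95
  7.43 V → 7.43
Sum: 1.87 + 9.93 + 2.95 + 7.43 = 22.18

22.18 V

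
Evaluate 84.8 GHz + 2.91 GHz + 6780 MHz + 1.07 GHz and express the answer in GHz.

In GHz:
  84.8 GHz → 84.8
  2.91 GHz → 2.91
  6780 MHz = 6780e-3 GHz = 6.78
  1.07 GHz → 1.07
Sum: 84.8 + 2.91 + 6.78 + 1.07 = 95.56

95.56 GHz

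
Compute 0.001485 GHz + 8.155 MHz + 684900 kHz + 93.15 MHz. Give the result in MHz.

In MHz:
  0.001485 GHz = 0.001485 × 10^3 MHz = 1.485
  8.155 MHz → 8.155
  684900 kHz = 684900 × 10^-3 MHz = 684.9
  93.15 MHz → 93.15
Sum: 1.485 + 8.155 + 684.9 + 93.15 = 787.69

787.69 MHz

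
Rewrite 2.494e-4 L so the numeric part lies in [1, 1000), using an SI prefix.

= 249.4e-6 L; 1e-6 is micro.

249.4 μL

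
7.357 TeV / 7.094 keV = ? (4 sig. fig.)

1037000000

(7.357 × 10¹²) / (7.094 × 10³) = 1.0371 × 10⁹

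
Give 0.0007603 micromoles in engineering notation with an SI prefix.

760.3 picomoles

= 760.3 × 10⁻¹² moles; 10⁻¹² is pico.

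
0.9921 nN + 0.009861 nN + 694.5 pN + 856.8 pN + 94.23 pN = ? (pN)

In pN:
  0.9921 nN = 0.9921 × 10³ pN = 992.1
  0.009861 nN = 0.009861 × 10³ pN = 9.861
  694.5 pN → 694.5
  856.8 pN → 856.8
  94.23 pN → 94.23
Sum: 992.1 + 9.861 + 694.5 + 856.8 + 94.23 = 2647.491

2647.491 pN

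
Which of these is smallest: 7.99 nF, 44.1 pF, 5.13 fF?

7.99 nF = 0.00000000799 F
44.1 pF = 0.0000000000441 F
5.13 fF = 0.00000000000000513 F

5.13 fF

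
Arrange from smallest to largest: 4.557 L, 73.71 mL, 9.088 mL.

9.088 mL < 73.71 mL < 4.557 L

4.557 L = 4.557 L
73.71 mL = 0.07371 L
9.088 mL = 0.009088 L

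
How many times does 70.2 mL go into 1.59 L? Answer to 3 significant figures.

22.6

(1.59) / (70.2 × 10⁻³) = 0.02265 × 10³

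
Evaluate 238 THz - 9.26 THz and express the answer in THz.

In THz:
  238 THz → 238
  9.26 THz → 9.26
Difference: 238 - 9.26 = 228.74

228.74 THz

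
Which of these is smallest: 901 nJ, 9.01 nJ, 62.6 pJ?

62.6 pJ

901 nJ = 0.000000901 J
9.01 nJ = 0.00000000901 J
62.6 pJ = 0.0000000000626 J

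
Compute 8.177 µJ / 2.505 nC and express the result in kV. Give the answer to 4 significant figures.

3.264 kV

(8.177 × 10^-6) / (2.505 × 10^-9) = 3.26427 × 10^3 V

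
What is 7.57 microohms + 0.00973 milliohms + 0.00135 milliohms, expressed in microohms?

In microohms:
  7.57 microohms → 7.57
  0.00973 milliohms = 0.00973 × 10³ microohms = 9.73
  0.00135 milliohms = 0.00135 × 10³ microohms = 1.35
Sum: 7.57 + 9.73 + 1.35 = 18.65

18.65 microohms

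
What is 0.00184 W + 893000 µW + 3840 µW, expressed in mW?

In mW:
  0.00184 W = 0.00184 × 10^3 mW = 1.84
  893000 µW = 893000 × 10^-3 mW = 893
  3840 µW = 3840 × 10^-3 mW = 3.84
Sum: 1.84 + 893 + 3.84 = 898.68

898.68 mW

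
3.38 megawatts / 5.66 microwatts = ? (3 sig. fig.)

(3.38 × 10⁶) / (5.66 × 10⁻⁶) = 0.5972 × 10¹²

597000000000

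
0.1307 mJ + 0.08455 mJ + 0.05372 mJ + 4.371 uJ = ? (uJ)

In uJ:
  0.1307 mJ = 0.1307e3 uJ = 130.7
  0.08455 mJ = 0.08455e3 uJ = 84.55
  0.05372 mJ = 0.05372e3 uJ = 53.72
  4.371 uJ → 4.371
Sum: 130.7 + 84.55 + 53.72 + 4.371 = 273.341

273.341 uJ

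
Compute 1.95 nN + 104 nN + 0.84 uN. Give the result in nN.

945.95 nN

In nN:
  1.95 nN → 1.95
  104 nN → 104
  0.84 uN = 0.84 × 10³ nN = 840
Sum: 1.95 + 104 + 840 = 945.95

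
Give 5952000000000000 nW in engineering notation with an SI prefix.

= 5.952e6 W; 1e6 is mega.

5.952 MW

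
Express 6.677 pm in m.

0.000000000006677 m

pico = 10^-12, (no prefix) = 10^0; factor is 10^-12.
6.677 × 10^-12 = 0.000000000006677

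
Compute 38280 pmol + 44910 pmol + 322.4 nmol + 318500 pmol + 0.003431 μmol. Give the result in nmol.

In nmol:
  38280 pmol = 38280 × 10⁻³ nmol = 38.28
  44910 pmol = 44910 × 10⁻³ nmol = 44.91
  322.4 nmol → 322.4
  318500 pmol = 318500 × 10⁻³ nmol = 318.5
  0.003431 μmol = 0.003431 × 10³ nmol = 3.431
Sum: 38.28 + 44.91 + 322.4 + 318.5 + 3.431 = 727.521

727.521 nmol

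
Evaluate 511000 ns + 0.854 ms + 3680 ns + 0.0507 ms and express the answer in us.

1419.38 us

In us:
  511000 ns = 511000 × 10⁻³ us = 511
  0.854 ms = 0.854 × 10³ us = 854
  3680 ns = 3680 × 10⁻³ us = 3.68
  0.0507 ms = 0.0507 × 10³ us = 50.7
Sum: 511 + 854 + 3.68 + 50.7 = 1419.38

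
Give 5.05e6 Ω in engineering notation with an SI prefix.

= 5.05e6 Ω; 1e6 is mega.

5.05 MΩ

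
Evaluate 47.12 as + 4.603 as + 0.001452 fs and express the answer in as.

In as:
  47.12 as → 47.12
  4.603 as → 4.603
  0.001452 fs = 0.001452 × 10^3 as = 1.452
Sum: 47.12 + 4.603 + 1.452 = 53.175

53.175 as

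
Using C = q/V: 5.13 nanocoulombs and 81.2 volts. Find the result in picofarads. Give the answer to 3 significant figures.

(5.13 × 10⁻⁹) / (81.2) = 0.063177 × 10⁻⁹ F

63.2 picofarads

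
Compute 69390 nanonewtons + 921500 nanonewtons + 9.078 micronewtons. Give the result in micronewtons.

In micronewtons:
  69390 nanonewtons = 69390e-3 micronewtons = 69.39
  921500 nanonewtons = 921500e-3 micronewtons = 921.5
  9.078 micronewtons → 9.078
Sum: 69.39 + 921.5 + 9.078 = 999.968

999.968 micronewtons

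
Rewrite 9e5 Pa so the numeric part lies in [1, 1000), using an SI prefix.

900 kPa

= 900e3 Pa; 1e3 is kilo.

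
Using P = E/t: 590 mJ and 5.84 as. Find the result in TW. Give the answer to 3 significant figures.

(590 × 10^-3) / (5.84 × 10^-18) = 101.03 × 10^15 W

101000 TW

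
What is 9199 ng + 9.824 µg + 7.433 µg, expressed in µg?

26.456 µg

In µg:
  9199 ng = 9199 × 10⁻³ µg = 9.199
  9.824 µg → 9.824
  7.433 µg → 7.433
Sum: 9.199 + 9.824 + 7.433 = 26.456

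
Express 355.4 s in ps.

(no prefix) = 10^0, pico = 10^-12; factor is 10^12.
355.4 × 10^12 = 355400000000000

355400000000000 ps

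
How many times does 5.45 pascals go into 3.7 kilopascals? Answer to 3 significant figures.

679

(3.7 × 10^3) / (5.45) = 0.6789 × 10^3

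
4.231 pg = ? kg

pico = 10⁻¹², kilo = 10³; factor is 10⁻¹⁵.
4.231 × 10⁻¹⁵ = 0.000000000000004231

0.000000000000004231 kg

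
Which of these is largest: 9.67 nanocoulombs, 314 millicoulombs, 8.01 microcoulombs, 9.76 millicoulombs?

314 millicoulombs

9.67 nanocoulombs = 0.00000000967 coulombs
314 millicoulombs = 0.314 coulombs
8.01 microcoulombs = 0.00000801 coulombs
9.76 millicoulombs = 0.00976 coulombs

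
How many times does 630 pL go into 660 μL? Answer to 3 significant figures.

1050000

(660 × 10⁻⁶) / (630 × 10⁻¹²) = 1.048 × 10⁶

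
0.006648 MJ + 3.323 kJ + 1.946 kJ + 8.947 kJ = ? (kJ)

20.864 kJ

In kJ:
  0.006648 MJ = 0.006648 × 10^3 kJ = 6.648
  3.323 kJ → 3.323
  1.946 kJ → 1.946
  8.947 kJ → 8.947
Sum: 6.648 + 3.323 + 1.946 + 8.947 = 20.864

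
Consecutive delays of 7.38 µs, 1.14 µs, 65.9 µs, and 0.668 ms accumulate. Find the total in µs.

In µs:
  7.38 µs → 7.38
  1.14 µs → 1.14
  65.9 µs → 65.9
  0.668 ms = 0.668e3 µs = 668
Sum: 7.38 + 1.14 + 65.9 + 668 = 742.42

742.42 µs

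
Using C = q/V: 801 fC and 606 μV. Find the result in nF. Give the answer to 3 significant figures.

(801 × 10⁻¹⁵) / (606 × 10⁻⁶) = 1.3218 × 10⁻⁹ F

1.32 nF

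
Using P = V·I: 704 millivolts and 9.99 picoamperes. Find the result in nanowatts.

0.00703296 nanowatts

704e-3 × 9.99e-12 = 7032.96e-15 W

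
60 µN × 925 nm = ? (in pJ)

55.5 pJ

60 × 10^-6 × 925 × 10^-9 = 55500 × 10^-15 J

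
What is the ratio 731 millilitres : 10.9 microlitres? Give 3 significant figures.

(731 × 10⁻³) / (10.9 × 10⁻⁶) = 67.06 × 10³

67100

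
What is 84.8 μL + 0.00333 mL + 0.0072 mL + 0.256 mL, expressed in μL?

In μL:
  84.8 μL → 84.8
  0.00333 mL = 0.00333 × 10^3 μL = 3.33
  0.0072 mL = 0.0072 × 10^3 μL = 7.2
  0.256 mL = 0.256 × 10^3 μL = 256
Sum: 84.8 + 3.33 + 7.2 + 256 = 351.33

351.33 μL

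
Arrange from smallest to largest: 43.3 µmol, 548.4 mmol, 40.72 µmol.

43.3 µmol = 0.0000433 mol
548.4 mmol = 0.5484 mol
40.72 µmol = 0.00004072 mol

40.72 µmol < 43.3 µmol < 548.4 mmol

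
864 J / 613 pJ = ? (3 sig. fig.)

(864) / (613e-12) = 1.409e12

1410000000000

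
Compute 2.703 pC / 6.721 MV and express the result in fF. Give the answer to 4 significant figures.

(2.703 × 10⁻¹²) / (6.721 × 10⁶) = 0.402172 × 10⁻¹⁸ F

0.0004022 fF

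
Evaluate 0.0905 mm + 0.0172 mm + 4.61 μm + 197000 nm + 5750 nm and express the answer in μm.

In μm:
  0.0905 mm = 0.0905 × 10^3 μm = 90.5
  0.0172 mm = 0.0172 × 10^3 μm = 17.2
  4.61 μm → 4.61
  197000 nm = 197000 × 10^-3 μm = 197
  5750 nm = 5750 × 10^-3 μm = 5.75
Sum: 90.5 + 17.2 + 4.61 + 197 + 5.75 = 315.06

315.06 μm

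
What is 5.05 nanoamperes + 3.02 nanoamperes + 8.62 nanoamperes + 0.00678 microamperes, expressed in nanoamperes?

In nanoamperes:
  5.05 nanoamperes → 5.05
  3.02 nanoamperes → 3.02
  8.62 nanoamperes → 8.62
  0.00678 microamperes = 0.00678e3 nanoamperes = 6.78
Sum: 5.05 + 3.02 + 8.62 + 6.78 = 23.47

23.47 nanoamperes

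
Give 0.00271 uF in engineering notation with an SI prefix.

= 2.71 × 10^-9 F; 10^-9 is nano.

2.71 nF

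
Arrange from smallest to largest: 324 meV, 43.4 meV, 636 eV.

324 meV = 0.324 eV
43.4 meV = 0.0434 eV
636 eV = 636 eV

43.4 meV < 324 meV < 636 eV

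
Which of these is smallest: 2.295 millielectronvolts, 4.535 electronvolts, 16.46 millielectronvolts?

2.295 millielectronvolts = 0.002295 electronvolts
4.535 electronvolts = 4.535 electronvolts
16.46 millielectronvolts = 0.01646 electronvolts

2.295 millielectronvolts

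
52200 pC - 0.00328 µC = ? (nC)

48.92 nC

In nC:
  52200 pC = 52200 × 10^-3 nC = 52.2
  0.00328 µC = 0.00328 × 10^3 nC = 3.28
Difference: 52.2 - 3.28 = 48.92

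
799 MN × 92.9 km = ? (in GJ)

74227.1 GJ

799 × 10^6 × 92.9 × 10^3 = 74227.1 × 10^9 J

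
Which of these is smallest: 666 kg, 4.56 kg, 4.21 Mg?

666 kg = 666000 g
4.56 kg = 4560 g
4.21 Mg = 4210000 g

4.56 kg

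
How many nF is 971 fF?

femto = 10^-15, nano = 10^-9; factor is 10^-6.
971 × 10^-6 = 0.000971

0.000971 nF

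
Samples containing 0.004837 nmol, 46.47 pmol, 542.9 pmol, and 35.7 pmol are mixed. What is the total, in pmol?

629.907 pmol

In pmol:
  0.004837 nmol = 0.004837e3 pmol = 4.837
  46.47 pmol → 46.47
  542.9 pmol → 542.9
  35.7 pmol → 35.7
Sum: 4.837 + 46.47 + 542.9 + 35.7 = 629.907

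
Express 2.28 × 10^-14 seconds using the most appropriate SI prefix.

= 22.8 × 10^-15 seconds; 10^-15 is femto.

22.8 femtoseconds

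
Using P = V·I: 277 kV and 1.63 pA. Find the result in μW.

0.45151 μW

277 × 10^3 × 1.63 × 10^-12 = 451.51 × 10^-9 W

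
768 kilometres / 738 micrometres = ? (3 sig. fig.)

1040000000

(768 × 10³) / (738 × 10⁻⁶) = 1.041 × 10⁹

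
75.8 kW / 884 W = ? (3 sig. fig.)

(75.8e3) / (884) = 0.08575e3

85.7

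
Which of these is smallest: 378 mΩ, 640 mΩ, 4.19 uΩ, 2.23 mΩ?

4.19 uΩ

378 mΩ = 0.378 Ω
640 mΩ = 0.64 Ω
4.19 uΩ = 0.00000419 Ω
2.23 mΩ = 0.00223 Ω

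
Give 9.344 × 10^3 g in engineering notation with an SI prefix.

= 9.344 × 10^3 g; 10^3 is kilo.

9.344 kg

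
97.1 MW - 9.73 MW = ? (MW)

In MW:
  97.1 MW → 97.1
  9.73 MW → 9.73
Difference: 97.1 - 9.73 = 87.37

87.37 MW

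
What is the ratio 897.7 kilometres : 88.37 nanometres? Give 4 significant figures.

(897.7e3) / (88.37e-9) = 10.158e12

10160000000000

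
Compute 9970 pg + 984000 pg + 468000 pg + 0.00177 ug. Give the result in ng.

1463.74 ng

In ng:
  9970 pg = 9970 × 10⁻³ ng = 9.97
  984000 pg = 984000 × 10⁻³ ng = 984
  468000 pg = 468000 × 10⁻³ ng = 468
  0.00177 ug = 0.00177 × 10³ ng = 1.77
Sum: 9.97 + 984 + 468 + 1.77 = 1463.74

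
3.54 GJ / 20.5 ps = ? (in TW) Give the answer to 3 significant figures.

(3.54e9) / (20.5e-12) = 0.17268e21 W

173000000 TW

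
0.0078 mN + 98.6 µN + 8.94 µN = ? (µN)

In µN:
  0.0078 mN = 0.0078 × 10^3 µN = 7.8
  98.6 µN → 98.6
  8.94 µN → 8.94
Sum: 7.8 + 98.6 + 8.94 = 115.34

115.34 µN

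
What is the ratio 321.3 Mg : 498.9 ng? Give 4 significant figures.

644000000000000

(321.3e6) / (498.9e-9) = 0.64402e15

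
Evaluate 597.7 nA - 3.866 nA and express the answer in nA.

593.834 nA

In nA:
  597.7 nA → 597.7
  3.866 nA → 3.866
Difference: 597.7 - 3.866 = 593.834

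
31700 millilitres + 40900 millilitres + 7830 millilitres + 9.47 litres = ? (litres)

In litres:
  31700 millilitres = 31700 × 10⁻³ litres = 31.7
  40900 millilitres = 40900 × 10⁻³ litres = 40.9
  7830 millilitres = 7830 × 10⁻³ litres = 7.83
  9.47 litres → 9.47
Sum: 31.7 + 40.9 + 7.83 + 9.47 = 89.9

89.9 litres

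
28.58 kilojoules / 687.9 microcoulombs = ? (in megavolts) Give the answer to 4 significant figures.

41.55 megavolts

(28.58e3) / (687.9e-6) = 0.0415467e9 V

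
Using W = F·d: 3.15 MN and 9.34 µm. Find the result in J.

3.15 × 10^6 × 9.34 × 10^-6 = 29.421 J

29.421 J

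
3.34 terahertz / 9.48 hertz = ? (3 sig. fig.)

352000000000

(3.34e12) / (9.48) = 0.3523e12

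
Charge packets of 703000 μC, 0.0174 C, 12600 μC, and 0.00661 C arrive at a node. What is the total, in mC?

In mC:
  703000 μC = 703000 × 10⁻³ mC = 703
  0.0174 C = 0.0174 × 10³ mC = 17.4
  12600 μC = 12600 × 10⁻³ mC = 12.6
  0.00661 C = 0.00661 × 10³ mC = 6.61
Sum: 703 + 17.4 + 12.6 + 6.61 = 739.61

739.61 mC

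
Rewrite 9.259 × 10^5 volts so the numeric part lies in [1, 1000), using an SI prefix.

925.9 kilovolts

= 925.9 × 10^3 volts; 10^3 is kilo.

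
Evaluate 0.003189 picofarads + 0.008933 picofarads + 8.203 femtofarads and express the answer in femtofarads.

In femtofarads:
  0.003189 picofarads = 0.003189 × 10³ femtofarads = 3.189
  0.008933 picofarads = 0.008933 × 10³ femtofarads = 8.933
  8.203 femtofarads → 8.203
Sum: 3.189 + 8.933 + 8.203 = 20.325

20.325 femtofarads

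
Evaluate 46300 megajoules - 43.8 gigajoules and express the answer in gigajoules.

In gigajoules:
  46300 megajoules = 46300 × 10⁻³ gigajoules = 46.3
  43.8 gigajoules → 43.8
Difference: 46.3 - 43.8 = 2.5

2.5 gigajoules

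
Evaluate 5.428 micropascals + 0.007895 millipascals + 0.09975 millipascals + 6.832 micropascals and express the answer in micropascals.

In micropascals:
  5.428 micropascals → 5.428
  0.007895 millipascals = 0.007895 × 10³ micropascals = 7.895
  0.09975 millipascals = 0.09975 × 10³ micropascals = 99.75
  6.832 micropascals → 6.832
Sum: 5.428 + 7.895 + 99.75 + 6.832 = 119.905

119.905 micropascals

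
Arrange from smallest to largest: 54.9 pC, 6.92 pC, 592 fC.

54.9 pC = 0.0000000000549 C
6.92 pC = 0.00000000000692 C
592 fC = 0.000000000000592 C

592 fC < 6.92 pC < 54.9 pC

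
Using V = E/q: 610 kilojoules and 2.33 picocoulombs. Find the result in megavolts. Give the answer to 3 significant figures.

262000000000 megavolts

(610 × 10^3) / (2.33 × 10^-12) = 261.8 × 10^15 V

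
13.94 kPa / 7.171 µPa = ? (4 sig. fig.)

1944000000

(13.94e3) / (7.171e-6) = 1.9439e9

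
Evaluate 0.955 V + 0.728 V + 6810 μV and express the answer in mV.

1689.81 mV

In mV:
  0.955 V = 0.955 × 10³ mV = 955
  0.728 V = 0.728 × 10³ mV = 728
  6810 μV = 6810 × 10⁻³ mV = 6.81
Sum: 955 + 728 + 6.81 = 1689.81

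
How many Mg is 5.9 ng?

nano = 10⁻⁹, mega = 10⁶; factor is 10⁻¹⁵.
5.9 × 10⁻¹⁵ = 0.0000000000000059

0.0000000000000059 Mg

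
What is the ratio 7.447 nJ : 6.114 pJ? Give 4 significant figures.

1218

(7.447 × 10⁻⁹) / (6.114 × 10⁻¹²) = 1.218 × 10³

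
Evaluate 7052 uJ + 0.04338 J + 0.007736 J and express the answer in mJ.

58.168 mJ

In mJ:
  7052 uJ = 7052e-3 mJ = 7.052
  0.04338 J = 0.04338e3 mJ = 43.38
  0.007736 J = 0.007736e3 mJ = 7.736
Sum: 7.052 + 43.38 + 7.736 = 58.168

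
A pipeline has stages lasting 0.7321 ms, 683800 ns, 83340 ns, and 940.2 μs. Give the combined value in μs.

In μs:
  0.7321 ms = 0.7321 × 10^3 μs = 732.1
  683800 ns = 683800 × 10^-3 μs = 683.8
  83340 ns = 83340 × 10^-3 μs = 83.34
  940.2 μs → 940.2
Sum: 732.1 + 683.8 + 83.34 + 940.2 = 2439.44

2439.44 μs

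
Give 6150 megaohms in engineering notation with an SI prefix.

6.15 gigaohms

= 6.15 × 10⁹ ohms; 10⁹ is giga.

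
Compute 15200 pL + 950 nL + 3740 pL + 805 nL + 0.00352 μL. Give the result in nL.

1777.46 nL

In nL:
  15200 pL = 15200e-3 nL = 15.2
  950 nL → 950
  3740 pL = 3740e-3 nL = 3.74
  805 nL → 805
  0.00352 μL = 0.00352e3 nL = 3.52
Sum: 15.2 + 950 + 3.74 + 805 + 3.52 = 1777.46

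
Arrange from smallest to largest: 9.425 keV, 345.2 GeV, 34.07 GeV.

9.425 keV = 9425 eV
345.2 GeV = 345200000000 eV
34.07 GeV = 34070000000 eV

9.425 keV < 34.07 GeV < 345.2 GeV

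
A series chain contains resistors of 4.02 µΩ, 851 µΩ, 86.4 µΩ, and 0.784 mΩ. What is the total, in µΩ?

1725.42 µΩ

In µΩ:
  4.02 µΩ → 4.02
  851 µΩ → 851
  86.4 µΩ → 86.4
  0.784 mΩ = 0.784e3 µΩ = 784
Sum: 4.02 + 851 + 86.4 + 784 = 1725.42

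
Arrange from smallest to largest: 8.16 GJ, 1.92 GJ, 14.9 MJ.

8.16 GJ = 8160000000 J
1.92 GJ = 1920000000 J
14.9 MJ = 14900000 J

14.9 MJ < 1.92 GJ < 8.16 GJ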